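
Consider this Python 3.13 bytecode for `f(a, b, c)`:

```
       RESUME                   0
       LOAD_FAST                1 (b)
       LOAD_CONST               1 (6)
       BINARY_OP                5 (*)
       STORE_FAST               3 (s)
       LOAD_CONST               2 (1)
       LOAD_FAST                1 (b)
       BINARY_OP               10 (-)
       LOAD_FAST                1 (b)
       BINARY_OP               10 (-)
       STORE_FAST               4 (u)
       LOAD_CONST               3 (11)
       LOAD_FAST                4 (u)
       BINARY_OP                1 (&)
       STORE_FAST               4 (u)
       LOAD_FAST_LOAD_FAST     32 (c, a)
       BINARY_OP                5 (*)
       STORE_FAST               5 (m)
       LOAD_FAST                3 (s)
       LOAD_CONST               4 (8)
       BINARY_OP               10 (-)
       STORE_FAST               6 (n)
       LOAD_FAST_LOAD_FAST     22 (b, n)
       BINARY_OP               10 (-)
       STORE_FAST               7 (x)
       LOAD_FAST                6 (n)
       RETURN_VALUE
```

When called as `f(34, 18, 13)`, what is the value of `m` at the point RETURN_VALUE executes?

LOAD_FAST b → push 18. Stack: [18]
LOAD_CONST → push 6. Stack: [18, 6]
BINARY_OP * → 18 * 6 = 108. Stack: [108]
STORE_FAST s → s=108. Stack: []
LOAD_CONST → push 1. Stack: [1]
LOAD_FAST b → push 18. Stack: [1, 18]
BINARY_OP - → 1 - 18 = -17. Stack: [-17]
LOAD_FAST b → push 18. Stack: [-17, 18]
BINARY_OP - → -17 - 18 = -35. Stack: [-35]
STORE_FAST u → u=-35. Stack: []
LOAD_CONST → push 11. Stack: [11]
LOAD_FAST u → push -35. Stack: [11, -35]
BINARY_OP & → 11 & -35 = 9. Stack: [9]
STORE_FAST u → u=9. Stack: []
LOAD_FAST_LOAD_FAST c,a → push 13,34. Stack: [13, 34]
BINARY_OP * → 13 * 34 = 442. Stack: [442]
STORE_FAST m → m=442. Stack: []
LOAD_FAST s → push 108. Stack: [108]
LOAD_CONST → push 8. Stack: [108, 8]
BINARY_OP - → 108 - 8 = 100. Stack: [100]
STORE_FAST n → n=100. Stack: []
LOAD_FAST_LOAD_FAST b,n → push 18,100. Stack: [18, 100]
BINARY_OP - → 18 - 100 = -82. Stack: [-82]
STORE_FAST x → x=-82. Stack: []
LOAD_FAST n → push 100. Stack: [100]
RETURN_VALUE → return 100.

442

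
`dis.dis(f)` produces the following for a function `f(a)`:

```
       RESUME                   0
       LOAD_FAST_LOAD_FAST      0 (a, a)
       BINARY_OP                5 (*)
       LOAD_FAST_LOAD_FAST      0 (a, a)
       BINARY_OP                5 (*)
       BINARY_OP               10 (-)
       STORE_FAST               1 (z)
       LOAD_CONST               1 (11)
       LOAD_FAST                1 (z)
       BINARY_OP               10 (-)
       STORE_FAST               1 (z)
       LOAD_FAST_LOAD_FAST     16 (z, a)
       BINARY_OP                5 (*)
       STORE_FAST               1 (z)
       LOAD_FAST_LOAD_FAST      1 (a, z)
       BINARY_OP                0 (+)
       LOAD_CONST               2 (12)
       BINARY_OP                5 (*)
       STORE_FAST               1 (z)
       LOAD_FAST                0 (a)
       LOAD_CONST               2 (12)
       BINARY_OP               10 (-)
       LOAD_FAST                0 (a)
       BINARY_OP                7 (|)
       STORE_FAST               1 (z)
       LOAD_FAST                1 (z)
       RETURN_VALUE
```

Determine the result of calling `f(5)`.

LOAD_FAST_LOAD_FAST a,a → push 5,5. Stack: [5, 5]
BINARY_OP * → 5 * 5 = 25. Stack: [25]
LOAD_FAST_LOAD_FAST a,a → push 5,5. Stack: [25, 5, 5]
BINARY_OP * → 5 * 5 = 25. Stack: [25, 25]
BINARY_OP - → 25 - 25 = 0. Stack: [0]
STORE_FAST z → z=0. Stack: []
LOAD_CONST → push 11. Stack: [11]
LOAD_FAST z → push 0. Stack: [11, 0]
BINARY_OP - → 11 - 0 = 11. Stack: [11]
STORE_FAST z → z=11. Stack: []
LOAD_FAST_LOAD_FAST z,a → push 11,5. Stack: [11, 5]
BINARY_OP * → 11 * 5 = 55. Stack: [55]
STORE_FAST z → z=55. Stack: []
LOAD_FAST_LOAD_FAST a,z → push 5,55. Stack: [5, 55]
BINARY_OP + → 5 + 55 = 60. Stack: [60]
LOAD_CONST → push 12. Stack: [60, 12]
BINARY_OP * → 60 * 12 = 720. Stack: [720]
STORE_FAST z → z=720. Stack: []
LOAD_FAST a → push 5. Stack: [5]
LOAD_CONST → push 12. Stack: [5, 12]
BINARY_OP - → 5 - 12 = -7. Stack: [-7]
LOAD_FAST a → push 5. Stack: [-7, 5]
BINARY_OP | → -7 | 5 = -3. Stack: [-3]
STORE_FAST z → z=-3. Stack: []
LOAD_FAST z → push -3. Stack: [-3]
RETURN_VALUE → return -3.

-3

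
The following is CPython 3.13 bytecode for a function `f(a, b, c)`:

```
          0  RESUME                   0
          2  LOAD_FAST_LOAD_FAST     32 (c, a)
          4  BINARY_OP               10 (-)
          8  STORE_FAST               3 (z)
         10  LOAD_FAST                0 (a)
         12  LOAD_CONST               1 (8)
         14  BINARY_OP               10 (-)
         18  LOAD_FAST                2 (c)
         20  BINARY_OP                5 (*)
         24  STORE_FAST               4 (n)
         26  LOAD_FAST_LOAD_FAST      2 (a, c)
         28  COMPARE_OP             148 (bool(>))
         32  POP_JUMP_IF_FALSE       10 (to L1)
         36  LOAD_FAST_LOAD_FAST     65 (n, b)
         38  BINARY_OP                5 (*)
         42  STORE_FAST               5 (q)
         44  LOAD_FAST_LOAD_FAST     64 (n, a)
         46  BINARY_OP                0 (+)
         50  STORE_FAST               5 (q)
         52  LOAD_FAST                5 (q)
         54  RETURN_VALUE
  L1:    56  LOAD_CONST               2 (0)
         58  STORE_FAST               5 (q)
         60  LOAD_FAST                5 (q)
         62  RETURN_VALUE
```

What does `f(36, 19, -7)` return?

LOAD_FAST_LOAD_FAST c,a → push -7,36. Stack: [-7, 36]
BINARY_OP - → -7 - 36 = -43. Stack: [-43]
STORE_FAST z → z=-43. Stack: []
LOAD_FAST a → push 36. Stack: [36]
LOAD_CONST → push 8. Stack: [36, 8]
BINARY_OP - → 36 - 8 = 28. Stack: [28]
LOAD_FAST c → push -7. Stack: [28, -7]
BINARY_OP * → 28 * -7 = -196. Stack: [-196]
STORE_FAST n → n=-196. Stack: []
LOAD_FAST_LOAD_FAST a,c → push 36,-7. Stack: [36, -7]
COMPARE_OP bool(>) → 36 vs -7 = True. Stack: [True]
POP_JUMP_IF_FALSE → pop True; no jump. Stack: []
LOAD_FAST_LOAD_FAST n,b → push -196,19. Stack: [-196, 19]
BINARY_OP * → -196 * 19 = -3724. Stack: [-3724]
STORE_FAST q → q=-3724. Stack: []
LOAD_FAST_LOAD_FAST n,a → push -196,36. Stack: [-196, 36]
BINARY_OP + → -196 + 36 = -160. Stack: [-160]
STORE_FAST q → q=-160. Stack: []
LOAD_FAST q → push -160. Stack: [-160]
RETURN_VALUE → return -160.

-160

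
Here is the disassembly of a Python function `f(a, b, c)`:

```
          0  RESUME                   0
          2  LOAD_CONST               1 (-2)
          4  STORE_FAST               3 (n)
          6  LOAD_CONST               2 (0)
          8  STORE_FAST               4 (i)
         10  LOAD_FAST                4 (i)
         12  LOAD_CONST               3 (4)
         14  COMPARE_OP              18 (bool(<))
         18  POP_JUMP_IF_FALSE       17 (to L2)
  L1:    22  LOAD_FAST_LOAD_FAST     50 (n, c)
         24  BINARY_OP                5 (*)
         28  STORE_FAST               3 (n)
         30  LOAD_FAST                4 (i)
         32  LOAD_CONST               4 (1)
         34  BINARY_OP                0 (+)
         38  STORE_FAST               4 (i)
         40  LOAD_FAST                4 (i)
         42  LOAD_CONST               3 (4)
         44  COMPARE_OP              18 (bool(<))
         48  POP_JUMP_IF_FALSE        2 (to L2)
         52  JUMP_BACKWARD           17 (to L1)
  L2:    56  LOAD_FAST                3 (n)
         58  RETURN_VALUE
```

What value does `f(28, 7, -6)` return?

LOAD_CONST → push -2. Stack: [-2]
STORE_FAST n → n=-2. Stack: []
LOAD_CONST → push 0. Stack: [0]
STORE_FAST i → i=0. Stack: []
LOAD_FAST i → push 0. Stack: [0]
LOAD_CONST → push 4. Stack: [0, 4]
COMPARE_OP bool(<) → 0 vs 4 = True. Stack: [True]
POP_JUMP_IF_FALSE → pop True; no jump. Stack: []
LOAD_FAST_LOAD_FAST n,c → push -2,-6. Stack: [-2, -6]
BINARY_OP * → -2 * -6 = 12. Stack: [12]
STORE_FAST n → n=12. Stack: []
LOAD_FAST i → push 0. Stack: [0]
LOAD_CONST → push 1. Stack: [0, 1]
BINARY_OP + → 0 + 1 = 1. Stack: [1]
STORE_FAST i → i=1. Stack: []
LOAD_FAST i → push 1. Stack: [1]
LOAD_CONST → push 4. Stack: [1, 4]
COMPARE_OP bool(<) → 1 vs 4 = True. Stack: [True]
POP_JUMP_IF_FALSE → pop True; no jump. Stack: []
LOAD_FAST_LOAD_FAST n,c → push 12,-6. Stack: [12, -6]
BINARY_OP * → 12 * -6 = -72. Stack: [-72]
STORE_FAST n → n=-72. Stack: []
LOAD_FAST i → push 1. Stack: [1]
LOAD_CONST → push 1. Stack: [1, 1]
BINARY_OP + → 1 + 1 = 2. Stack: [2]
STORE_FAST i → i=2. Stack: []
LOAD_FAST i → push 2. Stack: [2]
LOAD_CONST → push 4. Stack: [2, 4]
COMPARE_OP bool(<) → 2 vs 4 = True. Stack: [True]
POP_JUMP_IF_FALSE → pop True; no jump. Stack: []
LOAD_FAST_LOAD_FAST n,c → push -72,-6. Stack: [-72, -6]
BINARY_OP * → -72 * -6 = 432. Stack: [432]
STORE_FAST n → n=432. Stack: []
LOAD_FAST i → push 2. Stack: [2]
LOAD_CONST → push 1. Stack: [2, 1]
BINARY_OP + → 2 + 1 = 3. Stack: [3]
STORE_FAST i → i=3. Stack: []
LOAD_FAST i → push 3. Stack: [3]
LOAD_CONST → push 4. Stack: [3, 4]
COMPARE_OP bool(<) → 3 vs 4 = True. Stack: [True]
POP_JUMP_IF_FALSE → pop True; no jump. Stack: []
LOAD_FAST_LOAD_FAST n,c → push 432,-6. Stack: [432, -6]
BINARY_OP * → 432 * -6 = -2592. Stack: [-2592]
STORE_FAST n → n=-2592. Stack: []
LOAD_FAST i → push 3. Stack: [3]
LOAD_CONST → push 1. Stack: [3, 1]
BINARY_OP + → 3 + 1 = 4. Stack: [4]
STORE_FAST i → i=4. Stack: []
LOAD_FAST i → push 4. Stack: [4]
LOAD_CONST → push 4. Stack: [4, 4]
COMPARE_OP bool(<) → 4 vs 4 = False. Stack: [False]
POP_JUMP_IF_FALSE → pop False; jump. Stack: []
LOAD_FAST n → push -2592. Stack: [-2592]
RETURN_VALUE → return -2592.

-2592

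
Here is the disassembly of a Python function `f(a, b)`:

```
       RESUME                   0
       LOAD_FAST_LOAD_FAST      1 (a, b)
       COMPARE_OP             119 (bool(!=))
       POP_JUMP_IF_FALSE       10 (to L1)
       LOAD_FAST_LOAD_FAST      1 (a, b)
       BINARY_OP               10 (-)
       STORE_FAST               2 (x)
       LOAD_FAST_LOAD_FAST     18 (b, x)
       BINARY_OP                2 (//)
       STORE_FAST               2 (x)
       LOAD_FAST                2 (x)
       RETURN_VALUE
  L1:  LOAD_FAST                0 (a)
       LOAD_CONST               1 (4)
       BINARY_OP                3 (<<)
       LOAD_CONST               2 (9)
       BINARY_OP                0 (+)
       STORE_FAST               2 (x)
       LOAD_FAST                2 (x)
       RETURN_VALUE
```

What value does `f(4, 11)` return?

-2

LOAD_FAST_LOAD_FAST a,b → push 4,11. Stack: [4, 11]
COMPARE_OP bool(!=) → 4 vs 11 = True. Stack: [True]
POP_JUMP_IF_FALSE → pop True; no jump. Stack: []
LOAD_FAST_LOAD_FAST a,b → push 4,11. Stack: [4, 11]
BINARY_OP - → 4 - 11 = -7. Stack: [-7]
STORE_FAST x → x=-7. Stack: []
LOAD_FAST_LOAD_FAST b,x → push 11,-7. Stack: [11, -7]
BINARY_OP // → 11 // -7 = -2. Stack: [-2]
STORE_FAST x → x=-2. Stack: []
LOAD_FAST x → push -2. Stack: [-2]
RETURN_VALUE → return -2.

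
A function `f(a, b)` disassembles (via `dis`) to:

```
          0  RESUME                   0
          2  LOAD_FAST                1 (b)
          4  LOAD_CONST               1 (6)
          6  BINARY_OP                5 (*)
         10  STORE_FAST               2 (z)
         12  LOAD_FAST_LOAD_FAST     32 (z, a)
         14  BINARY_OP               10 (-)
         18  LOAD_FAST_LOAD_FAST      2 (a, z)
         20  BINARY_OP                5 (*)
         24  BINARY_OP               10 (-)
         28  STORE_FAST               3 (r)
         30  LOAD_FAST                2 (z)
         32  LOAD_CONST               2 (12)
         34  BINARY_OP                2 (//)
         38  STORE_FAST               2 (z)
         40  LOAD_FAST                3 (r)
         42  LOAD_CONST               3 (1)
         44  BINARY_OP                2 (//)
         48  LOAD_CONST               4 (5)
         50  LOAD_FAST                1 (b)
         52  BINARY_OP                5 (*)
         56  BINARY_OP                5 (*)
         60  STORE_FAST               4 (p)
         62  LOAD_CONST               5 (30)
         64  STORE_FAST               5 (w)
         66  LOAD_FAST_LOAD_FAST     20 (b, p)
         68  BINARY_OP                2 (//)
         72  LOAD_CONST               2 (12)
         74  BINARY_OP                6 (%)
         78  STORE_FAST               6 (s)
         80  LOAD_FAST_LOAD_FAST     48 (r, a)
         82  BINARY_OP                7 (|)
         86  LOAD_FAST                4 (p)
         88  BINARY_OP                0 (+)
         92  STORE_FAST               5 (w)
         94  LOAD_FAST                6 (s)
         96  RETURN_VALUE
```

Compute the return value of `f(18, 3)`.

LOAD_FAST b → push 3. Stack: [3]
LOAD_CONST → push 6. Stack: [3, 6]
BINARY_OP * → 3 * 6 = 18. Stack: [18]
STORE_FAST z → z=18. Stack: []
LOAD_FAST_LOAD_FAST z,a → push 18,18. Stack: [18, 18]
BINARY_OP - → 18 - 18 = 0. Stack: [0]
LOAD_FAST_LOAD_FAST a,z → push 18,18. Stack: [0, 18, 18]
BINARY_OP * → 18 * 18 = 324. Stack: [0, 324]
BINARY_OP - → 0 - 324 = -324. Stack: [-324]
STORE_FAST r → r=-324. Stack: []
LOAD_FAST z → push 18. Stack: [18]
LOAD_CONST → push 12. Stack: [18, 12]
BINARY_OP // → 18 // 12 = 1. Stack: [1]
STORE_FAST z → z=1. Stack: []
LOAD_FAST r → push -324. Stack: [-324]
LOAD_CONST → push 1. Stack: [-324, 1]
BINARY_OP // → -324 // 1 = -324. Stack: [-324]
LOAD_CONST → push 5. Stack: [-324, 5]
LOAD_FAST b → push 3. Stack: [-324, 5, 3]
BINARY_OP * → 5 * 3 = 15. Stack: [-324, 15]
BINARY_OP * → -324 * 15 = -4860. Stack: [-4860]
STORE_FAST p → p=-4860. Stack: []
LOAD_CONST → push 30. Stack: [30]
STORE_FAST w → w=30. Stack: []
LOAD_FAST_LOAD_FAST b,p → push 3,-4860. Stack: [3, -4860]
BINARY_OP // → 3 // -4860 = -1. Stack: [-1]
LOAD_CONST → push 12. Stack: [-1, 12]
BINARY_OP % → -1 % 12 = 11. Stack: [11]
STORE_FAST s → s=11. Stack: []
LOAD_FAST_LOAD_FAST r,a → push -324,18. Stack: [-324, 18]
BINARY_OP | → -324 | 18 = -322. Stack: [-322]
LOAD_FAST p → push -4860. Stack: [-322, -4860]
BINARY_OP + → -322 + -4860 = -5182. Stack: [-5182]
STORE_FAST w → w=-5182. Stack: []
LOAD_FAST s → push 11. Stack: [11]
RETURN_VALUE → return 11.

11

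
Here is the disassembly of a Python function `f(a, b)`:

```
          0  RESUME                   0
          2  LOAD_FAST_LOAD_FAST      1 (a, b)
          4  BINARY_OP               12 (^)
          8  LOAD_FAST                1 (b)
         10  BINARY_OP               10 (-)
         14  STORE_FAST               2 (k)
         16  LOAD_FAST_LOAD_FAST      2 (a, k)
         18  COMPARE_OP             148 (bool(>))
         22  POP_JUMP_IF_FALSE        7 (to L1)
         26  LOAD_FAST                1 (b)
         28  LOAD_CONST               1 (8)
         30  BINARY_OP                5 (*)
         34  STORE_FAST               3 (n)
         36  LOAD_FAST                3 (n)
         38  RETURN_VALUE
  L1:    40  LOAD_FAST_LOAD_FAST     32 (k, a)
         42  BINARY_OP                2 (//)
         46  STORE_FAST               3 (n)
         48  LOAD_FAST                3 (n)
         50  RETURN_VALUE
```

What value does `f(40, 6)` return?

1

LOAD_FAST_LOAD_FAST a,b → push 40,6. Stack: [40, 6]
BINARY_OP ^ → 40 ^ 6 = 46. Stack: [46]
LOAD_FAST b → push 6. Stack: [46, 6]
BINARY_OP - → 46 - 6 = 40. Stack: [40]
STORE_FAST k → k=40. Stack: []
LOAD_FAST_LOAD_FAST a,k → push 40,40. Stack: [40, 40]
COMPARE_OP bool(>) → 40 vs 40 = False. Stack: [False]
POP_JUMP_IF_FALSE → pop False; jump. Stack: []
LOAD_FAST_LOAD_FAST k,a → push 40,40. Stack: [40, 40]
BINARY_OP // → 40 // 40 = 1. Stack: [1]
STORE_FAST n → n=1. Stack: []
LOAD_FAST n → push 1. Stack: [1]
RETURN_VALUE → return 1.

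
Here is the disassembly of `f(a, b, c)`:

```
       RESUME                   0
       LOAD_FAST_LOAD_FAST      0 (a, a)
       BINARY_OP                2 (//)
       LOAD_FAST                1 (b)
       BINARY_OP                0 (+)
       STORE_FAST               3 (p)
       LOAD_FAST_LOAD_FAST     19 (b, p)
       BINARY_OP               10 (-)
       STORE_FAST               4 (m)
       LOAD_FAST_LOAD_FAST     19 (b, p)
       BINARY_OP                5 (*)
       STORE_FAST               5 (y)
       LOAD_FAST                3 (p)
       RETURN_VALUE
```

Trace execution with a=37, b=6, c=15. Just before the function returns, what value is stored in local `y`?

42

LOAD_FAST_LOAD_FAST a,a → push 37,37. Stack: [37, 37]
BINARY_OP // → 37 // 37 = 1. Stack: [1]
LOAD_FAST b → push 6. Stack: [1, 6]
BINARY_OP + → 1 + 6 = 7. Stack: [7]
STORE_FAST p → p=7. Stack: []
LOAD_FAST_LOAD_FAST b,p → push 6,7. Stack: [6, 7]
BINARY_OP - → 6 - 7 = -1. Stack: [-1]
STORE_FAST m → m=-1. Stack: []
LOAD_FAST_LOAD_FAST b,p → push 6,7. Stack: [6, 7]
BINARY_OP * → 6 * 7 = 42. Stack: [42]
STORE_FAST y → y=42. Stack: []
LOAD_FAST p → push 7. Stack: [7]
RETURN_VALUE → return 7.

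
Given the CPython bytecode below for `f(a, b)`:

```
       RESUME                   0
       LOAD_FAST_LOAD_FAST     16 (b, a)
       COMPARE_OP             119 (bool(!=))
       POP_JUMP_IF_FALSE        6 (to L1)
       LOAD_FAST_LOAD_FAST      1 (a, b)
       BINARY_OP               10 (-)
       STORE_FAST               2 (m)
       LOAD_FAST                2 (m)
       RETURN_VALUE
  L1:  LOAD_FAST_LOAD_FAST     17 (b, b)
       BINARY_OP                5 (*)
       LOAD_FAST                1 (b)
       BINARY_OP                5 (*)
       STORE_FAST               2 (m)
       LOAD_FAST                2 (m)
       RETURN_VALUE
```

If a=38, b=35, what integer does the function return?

3

LOAD_FAST_LOAD_FAST b,a → push 35,38. Stack: [35, 38]
COMPARE_OP bool(!=) → 35 vs 38 = True. Stack: [True]
POP_JUMP_IF_FALSE → pop True; no jump. Stack: []
LOAD_FAST_LOAD_FAST a,b → push 38,35. Stack: [38, 35]
BINARY_OP - → 38 - 35 = 3. Stack: [3]
STORE_FAST m → m=3. Stack: []
LOAD_FAST m → push 3. Stack: [3]
RETURN_VALUE → return 3.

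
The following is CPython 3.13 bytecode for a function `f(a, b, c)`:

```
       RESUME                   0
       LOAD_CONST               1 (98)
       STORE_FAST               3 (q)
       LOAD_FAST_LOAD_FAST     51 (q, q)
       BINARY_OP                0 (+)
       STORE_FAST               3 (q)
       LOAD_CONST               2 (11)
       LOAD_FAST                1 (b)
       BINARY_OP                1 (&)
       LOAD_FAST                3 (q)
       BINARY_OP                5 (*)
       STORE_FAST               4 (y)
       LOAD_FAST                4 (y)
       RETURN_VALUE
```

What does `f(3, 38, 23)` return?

LOAD_CONST → push 98. Stack: [98]
STORE_FAST q → q=98. Stack: []
LOAD_FAST_LOAD_FAST q,q → push 98,98. Stack: [98, 98]
BINARY_OP + → 98 + 98 = 196. Stack: [196]
STORE_FAST q → q=196. Stack: []
LOAD_CONST → push 11. Stack: [11]
LOAD_FAST b → push 38. Stack: [11, 38]
BINARY_OP & → 11 & 38 = 2. Stack: [2]
LOAD_FAST q → push 196. Stack: [2, 196]
BINARY_OP * → 2 * 196 = 392. Stack: [392]
STORE_FAST y → y=392. Stack: []
LOAD_FAST y → push 392. Stack: [392]
RETURN_VALUE → return 392.

392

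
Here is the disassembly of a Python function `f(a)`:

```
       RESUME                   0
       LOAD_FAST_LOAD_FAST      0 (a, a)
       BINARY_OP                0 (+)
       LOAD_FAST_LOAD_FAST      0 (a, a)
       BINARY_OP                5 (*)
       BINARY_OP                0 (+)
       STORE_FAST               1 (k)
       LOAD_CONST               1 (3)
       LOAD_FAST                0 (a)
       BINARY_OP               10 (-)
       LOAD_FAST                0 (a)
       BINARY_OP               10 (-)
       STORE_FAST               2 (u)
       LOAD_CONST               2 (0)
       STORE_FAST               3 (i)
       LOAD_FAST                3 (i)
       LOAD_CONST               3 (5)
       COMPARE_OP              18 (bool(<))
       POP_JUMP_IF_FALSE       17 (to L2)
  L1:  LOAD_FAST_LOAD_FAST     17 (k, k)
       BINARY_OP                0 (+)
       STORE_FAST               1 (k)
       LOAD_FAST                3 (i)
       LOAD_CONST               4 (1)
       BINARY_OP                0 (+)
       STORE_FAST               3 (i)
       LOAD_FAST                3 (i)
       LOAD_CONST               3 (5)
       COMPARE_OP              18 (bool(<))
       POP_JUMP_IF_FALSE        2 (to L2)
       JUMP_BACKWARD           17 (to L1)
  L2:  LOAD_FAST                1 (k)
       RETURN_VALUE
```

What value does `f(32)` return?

LOAD_FAST_LOAD_FAST a,a → push 32,32
BINARY_OP + → 32 + 32 = 64
LOAD_FAST_LOAD_FAST a,a → push 32,32
BINARY_OP * → 32 * 32 = 1024
BINARY_OP + → 64 + 1024 = 1088
STORE_FAST k → k=1088
LOAD_CONST → push 3
LOAD_FAST a → push 32
BINARY_OP - → 3 - 32 = -29
LOAD_FAST a → push 32
BINARY_OP - → -29 - 32 = -61
STORE_FAST u → u=-61
LOAD_CONST → push 0
STORE_FAST i → i=0
LOAD_FAST i → push 0
LOAD_CONST → push 5
COMPARE_OP bool(<) → 0 vs 5 = True
POP_JUMP_IF_FALSE → pop True; no jump
LOAD_FAST_LOAD_FAST k,k → push 1088,1088
BINARY_OP + → 1088 + 1088 = 2176
STORE_FAST k → k=2176
LOAD_FAST i → push 0
LOAD_CONST → push 1
BINARY_OP + → 0 + 1 = 1
STORE_FAST i → i=1
LOAD_FAST i → push 1
LOAD_CONST → push 5
COMPARE_OP bool(<) → 1 vs 5 = True
POP_JUMP_IF_FALSE → pop True; no jump
LOAD_FAST_LOAD_FAST k,k → push 2176,2176
BINARY_OP + → 2176 + 2176 = 4352
STORE_FAST k → k=4352
LOAD_FAST i → push 1
LOAD_CONST → push 1
BINARY_OP + → 1 + 1 = 2
STORE_FAST i → i=2
LOAD_FAST i → push 2
LOAD_CONST → push 5
COMPARE_OP bool(<) → 2 vs 5 = True
POP_JUMP_IF_FALSE → pop True; no jump
LOAD_FAST_LOAD_FAST k,k → push 4352,4352
BINARY_OP + → 4352 + 4352 = 8704
STORE_FAST k → k=8704
LOAD_FAST i → push 2
LOAD_CONST → push 1
BINARY_OP + → 2 + 1 = 3
STORE_FAST i → i=3
LOAD_FAST i → push 3
LOAD_CONST → push 5
COMPARE_OP bool(<) → 3 vs 5 = True
POP_JUMP_IF_FALSE → pop True; no jump
LOAD_FAST_LOAD_FAST k,k → push 8704,8704
BINARY_OP + → 8704 + 8704 = 17408
STORE_FAST k → k=17408
LOAD_FAST i → push 3
LOAD_CONST → push 1
BINARY_OP + → 3 + 1 = 4
STORE_FAST i → i=4
LOAD_FAST i → push 4
LOAD_CONST → push 5
COMPARE_OP bool(<) → 4 vs 5 = True
POP_JUMP_IF_FALSE → pop True; no jump
LOAD_FAST_LOAD_FAST k,k → push 17408,17408
BINARY_OP + → 17408 + 17408 = 34816
STORE_FAST k → k=34816
LOAD_FAST i → push 4
LOAD_CONST → push 1
BINARY_OP + → 4 + 1 = 5
STORE_FAST i → i=5
LOAD_FAST i → push 5
LOAD_CONST → push 5
COMPARE_OP bool(<) → 5 vs 5 = False
POP_JUMP_IF_FALSE → pop False; jump
LOAD_FAST k → push 34816
RETURN_VALUE → return 34816.

34816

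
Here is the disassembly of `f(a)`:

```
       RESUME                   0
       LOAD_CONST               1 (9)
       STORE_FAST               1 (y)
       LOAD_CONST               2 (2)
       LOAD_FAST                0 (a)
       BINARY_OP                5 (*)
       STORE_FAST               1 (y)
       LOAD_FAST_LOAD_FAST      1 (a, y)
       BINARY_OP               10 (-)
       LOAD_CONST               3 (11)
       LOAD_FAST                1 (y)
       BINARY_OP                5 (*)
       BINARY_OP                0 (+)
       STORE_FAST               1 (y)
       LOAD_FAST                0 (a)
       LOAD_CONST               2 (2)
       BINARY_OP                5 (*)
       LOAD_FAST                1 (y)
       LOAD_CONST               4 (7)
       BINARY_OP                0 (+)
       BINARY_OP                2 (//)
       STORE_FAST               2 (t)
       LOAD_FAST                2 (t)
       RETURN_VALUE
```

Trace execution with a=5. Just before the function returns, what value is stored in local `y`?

105

LOAD_CONST → push 9. Stack: [9]
STORE_FAST y → y=9. Stack: []
LOAD_CONST → push 2. Stack: [2]
LOAD_FAST a → push 5. Stack: [2, 5]
BINARY_OP * → 2 * 5 = 10. Stack: [10]
STORE_FAST y → y=10. Stack: []
LOAD_FAST_LOAD_FAST a,y → push 5,10. Stack: [5, 10]
BINARY_OP - → 5 - 10 = -5. Stack: [-5]
LOAD_CONST → push 11. Stack: [-5, 11]
LOAD_FAST y → push 10. Stack: [-5, 11, 10]
BINARY_OP * → 11 * 10 = 110. Stack: [-5, 110]
BINARY_OP + → -5 + 110 = 105. Stack: [105]
STORE_FAST y → y=105. Stack: []
LOAD_FAST a → push 5. Stack: [5]
LOAD_CONST → push 2. Stack: [5, 2]
BINARY_OP * → 5 * 2 = 10. Stack: [10]
LOAD_FAST y → push 105. Stack: [10, 105]
LOAD_CONST → push 7. Stack: [10, 105, 7]
BINARY_OP + → 105 + 7 = 112. Stack: [10, 112]
BINARY_OP // → 10 // 112 = 0. Stack: [0]
STORE_FAST t → t=0. Stack: []
LOAD_FAST t → push 0. Stack: [0]
RETURN_VALUE → return 0.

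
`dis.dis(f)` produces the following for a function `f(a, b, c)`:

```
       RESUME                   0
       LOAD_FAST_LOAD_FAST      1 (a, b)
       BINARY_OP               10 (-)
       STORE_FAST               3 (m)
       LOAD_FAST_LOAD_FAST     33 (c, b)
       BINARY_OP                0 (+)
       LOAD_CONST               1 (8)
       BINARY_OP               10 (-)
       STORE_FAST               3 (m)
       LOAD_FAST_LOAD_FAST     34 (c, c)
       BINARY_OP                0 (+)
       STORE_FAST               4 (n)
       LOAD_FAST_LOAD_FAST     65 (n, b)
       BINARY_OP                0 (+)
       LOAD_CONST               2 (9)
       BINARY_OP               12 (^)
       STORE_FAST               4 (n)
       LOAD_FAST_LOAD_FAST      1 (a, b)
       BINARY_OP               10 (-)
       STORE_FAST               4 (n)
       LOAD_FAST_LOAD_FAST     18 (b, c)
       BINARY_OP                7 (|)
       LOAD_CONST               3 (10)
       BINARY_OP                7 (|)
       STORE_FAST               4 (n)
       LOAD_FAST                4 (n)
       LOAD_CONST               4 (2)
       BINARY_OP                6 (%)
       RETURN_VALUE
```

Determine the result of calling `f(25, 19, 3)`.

1

LOAD_FAST_LOAD_FAST a,b → push 25,19. Stack: [25, 19]
BINARY_OP - → 25 - 19 = 6. Stack: [6]
STORE_FAST m → m=6. Stack: []
LOAD_FAST_LOAD_FAST c,b → push 3,19. Stack: [3, 19]
BINARY_OP + → 3 + 19 = 22. Stack: [22]
LOAD_CONST → push 8. Stack: [22, 8]
BINARY_OP - → 22 - 8 = 14. Stack: [14]
STORE_FAST m → m=14. Stack: []
LOAD_FAST_LOAD_FAST c,c → push 3,3. Stack: [3, 3]
BINARY_OP + → 3 + 3 = 6. Stack: [6]
STORE_FAST n → n=6. Stack: []
LOAD_FAST_LOAD_FAST n,b → push 6,19. Stack: [6, 19]
BINARY_OP + → 6 + 19 = 25. Stack: [25]
LOAD_CONST → push 9. Stack: [25, 9]
BINARY_OP ^ → 25 ^ 9 = 16. Stack: [16]
STORE_FAST n → n=16. Stack: []
LOAD_FAST_LOAD_FAST a,b → push 25,19. Stack: [25, 19]
BINARY_OP - → 25 - 19 = 6. Stack: [6]
STORE_FAST n → n=6. Stack: []
LOAD_FAST_LOAD_FAST b,c → push 19,3. Stack: [19, 3]
BINARY_OP | → 19 | 3 = 19. Stack: [19]
LOAD_CONST → push 10. Stack: [19, 10]
BINARY_OP | → 19 | 10 = 27. Stack: [27]
STORE_FAST n → n=27. Stack: []
LOAD_FAST n → push 27. Stack: [27]
LOAD_CONST → push 2. Stack: [27, 2]
BINARY_OP % → 27 % 2 = 1. Stack: [1]
RETURN_VALUE → return 1.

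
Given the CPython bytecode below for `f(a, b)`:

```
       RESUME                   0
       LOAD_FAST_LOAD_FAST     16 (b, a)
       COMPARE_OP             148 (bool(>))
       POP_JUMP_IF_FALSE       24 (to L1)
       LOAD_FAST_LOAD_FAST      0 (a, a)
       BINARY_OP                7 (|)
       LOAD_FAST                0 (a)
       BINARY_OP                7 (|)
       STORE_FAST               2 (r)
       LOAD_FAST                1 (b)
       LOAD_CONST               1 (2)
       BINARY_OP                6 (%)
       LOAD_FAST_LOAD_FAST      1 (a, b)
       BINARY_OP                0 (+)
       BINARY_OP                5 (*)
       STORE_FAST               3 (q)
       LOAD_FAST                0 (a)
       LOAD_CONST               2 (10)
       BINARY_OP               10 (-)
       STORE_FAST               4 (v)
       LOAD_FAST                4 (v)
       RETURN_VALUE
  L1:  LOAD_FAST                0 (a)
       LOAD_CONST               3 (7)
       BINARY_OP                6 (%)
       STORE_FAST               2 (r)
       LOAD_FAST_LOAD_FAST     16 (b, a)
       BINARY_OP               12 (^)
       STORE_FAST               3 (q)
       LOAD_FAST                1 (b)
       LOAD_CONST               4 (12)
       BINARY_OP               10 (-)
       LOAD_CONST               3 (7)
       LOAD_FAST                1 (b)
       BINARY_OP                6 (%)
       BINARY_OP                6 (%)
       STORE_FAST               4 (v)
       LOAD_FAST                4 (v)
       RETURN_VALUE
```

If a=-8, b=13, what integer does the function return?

-18

LOAD_FAST_LOAD_FAST b,a → push 13,-8. Stack: [13, -8]
COMPARE_OP bool(>) → 13 vs -8 = True. Stack: [True]
POP_JUMP_IF_FALSE → pop True; no jump. Stack: []
LOAD_FAST_LOAD_FAST a,a → push -8,-8. Stack: [-8, -8]
BINARY_OP | → -8 | -8 = -8. Stack: [-8]
LOAD_FAST a → push -8. Stack: [-8, -8]
BINARY_OP | → -8 | -8 = -8. Stack: [-8]
STORE_FAST r → r=-8. Stack: []
LOAD_FAST b → push 13. Stack: [13]
LOAD_CONST → push 2. Stack: [13, 2]
BINARY_OP % → 13 % 2 = 1. Stack: [1]
LOAD_FAST_LOAD_FAST a,b → push -8,13. Stack: [1, -8, 13]
BINARY_OP + → -8 + 13 = 5. Stack: [1, 5]
BINARY_OP * → 1 * 5 = 5. Stack: [5]
STORE_FAST q → q=5. Stack: []
LOAD_FAST a → push -8. Stack: [-8]
LOAD_CONST → push 10. Stack: [-8, 10]
BINARY_OP - → -8 - 10 = -18. Stack: [-18]
STORE_FAST v → v=-18. Stack: []
LOAD_FAST v → push -18. Stack: [-18]
RETURN_VALUE → return -18.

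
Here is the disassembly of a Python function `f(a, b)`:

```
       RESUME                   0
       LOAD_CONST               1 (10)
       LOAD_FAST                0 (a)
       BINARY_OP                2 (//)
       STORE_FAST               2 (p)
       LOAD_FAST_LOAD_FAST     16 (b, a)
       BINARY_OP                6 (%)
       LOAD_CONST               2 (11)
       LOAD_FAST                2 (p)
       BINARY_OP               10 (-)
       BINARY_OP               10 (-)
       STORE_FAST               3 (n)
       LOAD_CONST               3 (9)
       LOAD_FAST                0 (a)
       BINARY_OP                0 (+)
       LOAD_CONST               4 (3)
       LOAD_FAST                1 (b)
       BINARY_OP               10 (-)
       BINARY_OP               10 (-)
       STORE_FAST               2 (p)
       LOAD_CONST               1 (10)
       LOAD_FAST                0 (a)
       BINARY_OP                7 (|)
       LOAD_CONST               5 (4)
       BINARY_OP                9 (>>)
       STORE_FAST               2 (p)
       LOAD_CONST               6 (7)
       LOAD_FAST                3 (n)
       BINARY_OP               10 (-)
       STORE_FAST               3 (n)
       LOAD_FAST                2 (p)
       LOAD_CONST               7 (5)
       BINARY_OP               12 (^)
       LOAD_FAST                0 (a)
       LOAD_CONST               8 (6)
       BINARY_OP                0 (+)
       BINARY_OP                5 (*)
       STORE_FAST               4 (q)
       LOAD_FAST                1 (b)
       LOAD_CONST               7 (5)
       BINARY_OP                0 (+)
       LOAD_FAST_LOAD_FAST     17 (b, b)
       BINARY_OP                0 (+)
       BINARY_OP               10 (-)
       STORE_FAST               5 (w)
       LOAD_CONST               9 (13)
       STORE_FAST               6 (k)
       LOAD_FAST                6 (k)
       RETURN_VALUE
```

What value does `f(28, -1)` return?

LOAD_CONST → push 10. Stack: [10]
LOAD_FAST a → push 28. Stack: [10, 28]
BINARY_OP // → 10 // 28 = 0. Stack: [0]
STORE_FAST p → p=0. Stack: []
LOAD_FAST_LOAD_FAST b,a → push -1,28. Stack: [-1, 28]
BINARY_OP % → -1 % 28 = 27. Stack: [27]
LOAD_CONST → push 11. Stack: [27, 11]
LOAD_FAST p → push 0. Stack: [27, 11, 0]
BINARY_OP - → 11 - 0 = 11. Stack: [27, 11]
BINARY_OP - → 27 - 11 = 16. Stack: [16]
STORE_FAST n → n=16. Stack: []
LOAD_CONST → push 9. Stack: [9]
LOAD_FAST a → push 28. Stack: [9, 28]
BINARY_OP + → 9 + 28 = 37. Stack: [37]
LOAD_CONST → push 3. Stack: [37, 3]
LOAD_FAST b → push -1. Stack: [37, 3, -1]
BINARY_OP - → 3 - -1 = 4. Stack: [37, 4]
BINARY_OP - → 37 - 4 = 33. Stack: [33]
STORE_FAST p → p=33. Stack: []
LOAD_CONST → push 10. Stack: [10]
LOAD_FAST a → push 28. Stack: [10, 28]
BINARY_OP | → 10 | 28 = 30. Stack: [30]
LOAD_CONST → push 4. Stack: [30, 4]
BINARY_OP >> → 30 >> 4 = 1. Stack: [1]
STORE_FAST p → p=1. Stack: []
LOAD_CONST → push 7. Stack: [7]
LOAD_FAST n → push 16. Stack: [7, 16]
BINARY_OP - → 7 - 16 = -9. Stack: [-9]
STORE_FAST n → n=-9. Stack: []
LOAD_FAST p → push 1. Stack: [1]
LOAD_CONST → push 5. Stack: [1, 5]
BINARY_OP ^ → 1 ^ 5 = 4. Stack: [4]
LOAD_FAST a → push 28. Stack: [4, 28]
LOAD_CONST → push 6. Stack: [4, 28, 6]
BINARY_OP + → 28 + 6 = 34. Stack: [4, 34]
BINARY_OP * → 4 * 34 = 136. Stack: [136]
STORE_FAST q → q=136. Stack: []
LOAD_FAST b → push -1. Stack: [-1]
LOAD_CONST → push 5. Stack: [-1, 5]
BINARY_OP + → -1 + 5 = 4. Stack: [4]
LOAD_FAST_LOAD_FAST b,b → push -1,-1. Stack: [4, -1, -1]
BINARY_OP + → -1 + -1 = -2. Stack: [4, -2]
BINARY_OP - → 4 - -2 = 6. Stack: [6]
STORE_FAST w → w=6. Stack: []
LOAD_CONST → push 13. Stack: [13]
STORE_FAST k → k=13. Stack: []
LOAD_FAST k → push 13. Stack: [13]
RETURN_VALUE → return 13.

13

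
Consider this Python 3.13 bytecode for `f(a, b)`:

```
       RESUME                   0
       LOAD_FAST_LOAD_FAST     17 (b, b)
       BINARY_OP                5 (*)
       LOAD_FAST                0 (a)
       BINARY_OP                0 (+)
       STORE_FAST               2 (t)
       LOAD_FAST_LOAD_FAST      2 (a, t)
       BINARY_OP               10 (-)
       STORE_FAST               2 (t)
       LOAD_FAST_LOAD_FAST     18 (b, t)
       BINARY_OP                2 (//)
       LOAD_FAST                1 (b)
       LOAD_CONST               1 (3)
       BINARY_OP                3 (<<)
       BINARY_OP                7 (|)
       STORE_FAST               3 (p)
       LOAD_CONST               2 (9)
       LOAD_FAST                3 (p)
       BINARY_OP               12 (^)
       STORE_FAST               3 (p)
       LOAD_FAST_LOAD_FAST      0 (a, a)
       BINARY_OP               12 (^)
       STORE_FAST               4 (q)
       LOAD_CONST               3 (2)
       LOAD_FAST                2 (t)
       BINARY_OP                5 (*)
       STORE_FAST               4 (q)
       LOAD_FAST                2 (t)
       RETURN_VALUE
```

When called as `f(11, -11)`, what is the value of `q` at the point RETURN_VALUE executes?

LOAD_FAST_LOAD_FAST b,b → push -11,-11. Stack: [-11, -11]
BINARY_OP * → -11 * -11 = 121. Stack: [121]
LOAD_FAST a → push 11. Stack: [121, 11]
BINARY_OP + → 121 + 11 = 132. Stack: [132]
STORE_FAST t → t=132. Stack: []
LOAD_FAST_LOAD_FAST a,t → push 11,132. Stack: [11, 132]
BINARY_OP - → 11 - 132 = -121. Stack: [-121]
STORE_FAST t → t=-121. Stack: []
LOAD_FAST_LOAD_FAST b,t → push -11,-121. Stack: [-11, -121]
BINARY_OP // → -11 // -121 = 0. Stack: [0]
LOAD_FAST b → push -11. Stack: [0, -11]
LOAD_CONST → push 3. Stack: [0, -11, 3]
BINARY_OP << → -11 << 3 = -88. Stack: [0, -88]
BINARY_OP | → 0 | -88 = -88. Stack: [-88]
STORE_FAST p → p=-88. Stack: []
LOAD_CONST → push 9. Stack: [9]
LOAD_FAST p → push -88. Stack: [9, -88]
BINARY_OP ^ → 9 ^ -88 = -95. Stack: [-95]
STORE_FAST p → p=-95. Stack: []
LOAD_FAST_LOAD_FAST a,a → push 11,11. Stack: [11, 11]
BINARY_OP ^ → 11 ^ 11 = 0. Stack: [0]
STORE_FAST q → q=0. Stack: []
LOAD_CONST → push 2. Stack: [2]
LOAD_FAST t → push -121. Stack: [2, -121]
BINARY_OP * → 2 * -121 = -242. Stack: [-242]
STORE_FAST q → q=-242. Stack: []
LOAD_FAST t → push -121. Stack: [-121]
RETURN_VALUE → return -121.

-242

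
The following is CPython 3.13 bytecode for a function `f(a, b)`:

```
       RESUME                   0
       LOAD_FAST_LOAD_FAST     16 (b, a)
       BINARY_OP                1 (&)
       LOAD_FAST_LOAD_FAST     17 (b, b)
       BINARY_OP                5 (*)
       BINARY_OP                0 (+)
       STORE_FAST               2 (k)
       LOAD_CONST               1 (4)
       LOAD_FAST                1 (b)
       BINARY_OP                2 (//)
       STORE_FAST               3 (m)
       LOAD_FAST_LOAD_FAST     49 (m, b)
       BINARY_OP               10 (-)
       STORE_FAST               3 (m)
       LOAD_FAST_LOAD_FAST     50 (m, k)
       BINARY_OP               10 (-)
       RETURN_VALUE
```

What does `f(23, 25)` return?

-667

LOAD_FAST_LOAD_FAST b,a → push 25,23. Stack: [25, 23]
BINARY_OP & → 25 & 23 = 17. Stack: [17]
LOAD_FAST_LOAD_FAST b,b → push 25,25. Stack: [17, 25, 25]
BINARY_OP * → 25 * 25 = 625. Stack: [17, 625]
BINARY_OP + → 17 + 625 = 642. Stack: [642]
STORE_FAST k → k=642. Stack: []
LOAD_CONST → push 4. Stack: [4]
LOAD_FAST b → push 25. Stack: [4, 25]
BINARY_OP // → 4 // 25 = 0. Stack: [0]
STORE_FAST m → m=0. Stack: []
LOAD_FAST_LOAD_FAST m,b → push 0,25. Stack: [0, 25]
BINARY_OP - → 0 - 25 = -25. Stack: [-25]
STORE_FAST m → m=-25. Stack: []
LOAD_FAST_LOAD_FAST m,k → push -25,642. Stack: [-25, 642]
BINARY_OP - → -25 - 642 = -667. Stack: [-667]
RETURN_VALUE → return -667.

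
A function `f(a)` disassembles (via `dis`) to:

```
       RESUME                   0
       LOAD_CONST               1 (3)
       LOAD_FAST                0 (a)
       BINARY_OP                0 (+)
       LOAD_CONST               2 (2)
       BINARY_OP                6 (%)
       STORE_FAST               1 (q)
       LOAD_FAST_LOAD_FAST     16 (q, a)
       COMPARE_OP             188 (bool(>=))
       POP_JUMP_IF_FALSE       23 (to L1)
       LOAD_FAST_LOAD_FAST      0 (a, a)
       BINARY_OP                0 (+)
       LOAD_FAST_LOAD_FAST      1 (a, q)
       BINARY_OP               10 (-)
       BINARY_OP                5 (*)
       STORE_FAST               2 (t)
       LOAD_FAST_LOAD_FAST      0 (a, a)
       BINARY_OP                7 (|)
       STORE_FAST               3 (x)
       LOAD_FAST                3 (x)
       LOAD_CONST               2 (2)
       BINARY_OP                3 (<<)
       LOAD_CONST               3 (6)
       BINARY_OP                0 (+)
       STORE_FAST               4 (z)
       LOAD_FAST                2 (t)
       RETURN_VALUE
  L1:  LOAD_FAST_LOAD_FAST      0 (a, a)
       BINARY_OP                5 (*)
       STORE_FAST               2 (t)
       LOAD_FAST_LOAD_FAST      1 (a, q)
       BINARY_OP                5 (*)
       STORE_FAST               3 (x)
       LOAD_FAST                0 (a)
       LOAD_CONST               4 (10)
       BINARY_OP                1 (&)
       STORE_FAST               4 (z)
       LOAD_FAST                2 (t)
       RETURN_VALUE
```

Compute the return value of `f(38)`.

1444

LOAD_CONST → push 3. Stack: [3]
LOAD_FAST a → push 38. Stack: [3, 38]
BINARY_OP + → 3 + 38 = 41. Stack: [41]
LOAD_CONST → push 2. Stack: [41, 2]
BINARY_OP % → 41 % 2 = 1. Stack: [1]
STORE_FAST q → q=1. Stack: []
LOAD_FAST_LOAD_FAST q,a → push 1,38. Stack: [1, 38]
COMPARE_OP bool(>=) → 1 vs 38 = False. Stack: [False]
POP_JUMP_IF_FALSE → pop False; jump. Stack: []
LOAD_FAST_LOAD_FAST a,a → push 38,38. Stack: [38, 38]
BINARY_OP * → 38 * 38 = 1444. Stack: [1444]
STORE_FAST t → t=1444. Stack: []
LOAD_FAST_LOAD_FAST a,q → push 38,1. Stack: [38, 1]
BINARY_OP * → 38 * 1 = 38. Stack: [38]
STORE_FAST x → x=38. Stack: []
LOAD_FAST a → push 38. Stack: [38]
LOAD_CONST → push 10. Stack: [38, 10]
BINARY_OP & → 38 & 10 = 2. Stack: [2]
STORE_FAST z → z=2. Stack: []
LOAD_FAST t → push 1444. Stack: [1444]
RETURN_VALUE → return 1444.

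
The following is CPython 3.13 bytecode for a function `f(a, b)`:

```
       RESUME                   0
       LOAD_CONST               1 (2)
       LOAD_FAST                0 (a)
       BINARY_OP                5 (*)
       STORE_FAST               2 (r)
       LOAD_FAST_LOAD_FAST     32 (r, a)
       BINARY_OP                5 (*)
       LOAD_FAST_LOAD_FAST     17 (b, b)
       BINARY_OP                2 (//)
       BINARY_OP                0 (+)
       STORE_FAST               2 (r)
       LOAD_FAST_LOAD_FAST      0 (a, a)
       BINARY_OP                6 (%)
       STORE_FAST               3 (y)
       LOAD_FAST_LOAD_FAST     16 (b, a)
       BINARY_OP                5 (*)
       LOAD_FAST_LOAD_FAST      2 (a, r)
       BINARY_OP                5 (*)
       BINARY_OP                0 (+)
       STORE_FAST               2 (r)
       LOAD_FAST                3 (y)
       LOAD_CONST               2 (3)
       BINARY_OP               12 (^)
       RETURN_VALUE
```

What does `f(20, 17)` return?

3

LOAD_CONST → push 2. Stack: [2]
LOAD_FAST a → push 20. Stack: [2, 20]
BINARY_OP * → 2 * 20 = 40. Stack: [40]
STORE_FAST r → r=40. Stack: []
LOAD_FAST_LOAD_FAST r,a → push 40,20. Stack: [40, 20]
BINARY_OP * → 40 * 20 = 800. Stack: [800]
LOAD_FAST_LOAD_FAST b,b → push 17,17. Stack: [800, 17, 17]
BINARY_OP // → 17 // 17 = 1. Stack: [800, 1]
BINARY_OP + → 800 + 1 = 801. Stack: [801]
STORE_FAST r → r=801. Stack: []
LOAD_FAST_LOAD_FAST a,a → push 20,20. Stack: [20, 20]
BINARY_OP % → 20 % 20 = 0. Stack: [0]
STORE_FAST y → y=0. Stack: []
LOAD_FAST_LOAD_FAST b,a → push 17,20. Stack: [17, 20]
BINARY_OP * → 17 * 20 = 340. Stack: [340]
LOAD_FAST_LOAD_FAST a,r → push 20,801. Stack: [340, 20, 801]
BINARY_OP * → 20 * 801 = 16020. Stack: [340, 16020]
BINARY_OP + → 340 + 16020 = 16360. Stack: [16360]
STORE_FAST r → r=16360. Stack: []
LOAD_FAST y → push 0. Stack: [0]
LOAD_CONST → push 3. Stack: [0, 3]
BINARY_OP ^ → 0 ^ 3 = 3. Stack: [3]
RETURN_VALUE → return 3.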